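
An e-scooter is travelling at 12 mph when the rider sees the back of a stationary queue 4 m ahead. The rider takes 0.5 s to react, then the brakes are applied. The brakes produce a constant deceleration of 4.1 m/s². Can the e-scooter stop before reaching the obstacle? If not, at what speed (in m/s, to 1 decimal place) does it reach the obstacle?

12 mph × 0.44704 = 5.3645 m/s.
Reaction distance = 5.3645 × 0.5 = 2.682 m.
Braking distance needed to stop: v²/(2a) = 28.778 / 8.200 = 3.510 m, so total needed = 2.682 + 3.510 = 6.192 m > 4 m — it cannot stop.
Distance remaining when braking begins: 4 − 2.682 = 1.318 m.
v² = v₀² − 2a·d = 28.778 − 2 × 4.100 × 1.318 = 17.970 m²/s².
v = √17.970 = 4.239 m/s.

No — it strikes the obstacle at 4.2 m/s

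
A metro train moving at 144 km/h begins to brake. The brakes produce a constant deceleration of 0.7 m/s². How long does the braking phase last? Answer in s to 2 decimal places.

Braking time ≈ 57.14 s

144 km/h ÷ 3.6 = 40.0000 m/s.
Braking time = v/a = 40.0000 / 0.700 = 57.143 s.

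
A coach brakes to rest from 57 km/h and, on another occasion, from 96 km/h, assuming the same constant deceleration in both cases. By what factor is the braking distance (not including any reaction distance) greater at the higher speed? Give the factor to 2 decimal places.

Factor ≈ 2.84

Braking distance d = v²/(2a), so with a fixed, d ∝ v².
Factor = (96/57)² = 1.6842² = 2.8365.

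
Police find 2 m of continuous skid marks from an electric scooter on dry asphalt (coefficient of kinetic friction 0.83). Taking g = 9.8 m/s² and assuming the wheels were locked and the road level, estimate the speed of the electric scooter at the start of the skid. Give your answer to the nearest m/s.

Deceleration a = μg = 0.83 × 9.8 = 8.134 m/s².
v = √(2a·d) = √(2 × 8.134 × 2) = √32.536 = 5.7040 m/s.

Initial speed ≈ 6 m/s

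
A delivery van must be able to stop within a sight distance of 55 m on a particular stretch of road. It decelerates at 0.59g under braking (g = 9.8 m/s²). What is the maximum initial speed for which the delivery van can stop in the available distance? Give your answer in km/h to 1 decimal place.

Maximum speed ≈ 90.8 km/h

a = 0.59 × 9.8 = 5.782 m/s².
v²/(2a) = d ⇒ v = √(2 × 5.782 × 55) = √636.02 = 25.2194 m/s.
25.2194 m/s × 3.6 = 90.790 km/h.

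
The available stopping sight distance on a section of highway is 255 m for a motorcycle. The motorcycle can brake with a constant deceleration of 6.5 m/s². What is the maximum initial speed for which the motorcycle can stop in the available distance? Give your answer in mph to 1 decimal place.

v²/(2a) = d ⇒ v = √(2 × 6.500 × 255) = √3315.00 = 57.5760 m/s.
57.5760 m/s ÷ 0.44704 = 128.794 mph.

Maximum speed ≈ 128.8 mph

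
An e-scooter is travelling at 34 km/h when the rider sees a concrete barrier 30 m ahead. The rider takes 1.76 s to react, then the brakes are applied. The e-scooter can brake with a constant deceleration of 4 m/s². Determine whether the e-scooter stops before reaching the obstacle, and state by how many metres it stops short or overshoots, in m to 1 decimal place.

Yes — it stops 2.2 m short of the obstacle

34 km/h ÷ 3.6 = 9.4444 m/s.
Reaction distance = 9.4444 × 1.76 = 16.622 m.
Braking distance = v²/(2a) = 89.197 / 8.000 = 11.150 m.
Total stopping distance = 16.622 + 11.150 = 27.772 m, vs 30 m available — it stops with 30 − 27.772 = 2.228 m to spare.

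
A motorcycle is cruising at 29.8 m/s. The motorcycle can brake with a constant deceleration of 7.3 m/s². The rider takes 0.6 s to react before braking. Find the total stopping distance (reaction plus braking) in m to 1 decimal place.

Total stopping distance ≈ 78.7 m

Reaction distance = v·t_r = 29.8000 × 0.6 = 17.880 m.
Braking distance = v²/(2a) = 29.8000² / (2 × 7.300) = 888.040 / 14.600 = 60.825 m.
Total = 17.880 + 60.825 = 78.705 m.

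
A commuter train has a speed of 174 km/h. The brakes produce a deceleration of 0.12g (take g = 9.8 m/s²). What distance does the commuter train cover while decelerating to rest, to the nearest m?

Braking distance ≈ 993 m

174 km/h ÷ 3.6 = 48.3333 m/s.
a = 0.12 × 9.8 = 1.176 m/s².
Braking distance = v²/(2a) = 48.3333² / (2 × 1.176) = 2336.108 / 2.352 = 993.243 m.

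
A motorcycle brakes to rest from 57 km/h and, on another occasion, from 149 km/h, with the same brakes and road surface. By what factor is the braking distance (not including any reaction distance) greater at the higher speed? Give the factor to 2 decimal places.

Factor ≈ 6.83

Braking distance d = v²/(2a), so with a fixed, d ∝ v².
Factor = (149/57)² = 2.6140² = 6.8330.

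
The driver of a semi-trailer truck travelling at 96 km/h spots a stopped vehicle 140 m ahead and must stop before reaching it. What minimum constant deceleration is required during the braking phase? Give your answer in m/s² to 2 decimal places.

Required deceleration ≈ 2.54 m/s²

96 km/h ÷ 3.6 = 26.6667 m/s.
v² = 2a·d ⇒ a = v²/(2d) = 26.6667² / (2 × 140.000) = 711.113 / 280.000 = 2.5397 m/s².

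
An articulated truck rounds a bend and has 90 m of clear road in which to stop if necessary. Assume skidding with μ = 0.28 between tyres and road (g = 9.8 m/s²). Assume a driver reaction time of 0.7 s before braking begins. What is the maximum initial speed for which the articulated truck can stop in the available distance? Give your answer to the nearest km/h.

a = μg = 0.28 × 9.8 = 2.744 m/s².
Stopping distance: v·t_r + v²/(2a) = 90 with t_r = 0.7 s and a = 2.744 m/s².
So v² + 3.842 v − 493.92 = 0.
Positive root: v = −a·t_r + √((a·t_r)² + 2a·d) = −1.921 + √(3.690 + 493.92) = 20.3862 m/s.
20.3862 m/s × 3.6 = 73.390 km/h.

Maximum speed ≈ 73 km/h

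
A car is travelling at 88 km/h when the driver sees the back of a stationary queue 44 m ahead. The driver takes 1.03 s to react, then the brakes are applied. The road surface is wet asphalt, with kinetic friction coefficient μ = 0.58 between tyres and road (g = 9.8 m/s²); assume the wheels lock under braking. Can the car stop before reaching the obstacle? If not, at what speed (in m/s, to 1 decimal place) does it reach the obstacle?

No — it strikes the obstacle at 19.6 m/s

88 km/h ÷ 3.6 = 24.4444 m/s.
a = μg = 0.58 × 9.8 = 5.684 m/s².
Reaction distance = 24.4444 × 1.03 = 25.178 m.
Braking distance needed to stop: v²/(2a) = 597.529 / 11.368 = 52.562 m, so total needed = 25.178 + 52.562 = 77.740 m > 44 m — it cannot stop.
Distance remaining when braking begins: 44 − 25.178 = 18.822 m.
v² = v₀² − 2a·d = 597.529 − 2 × 5.684 × 18.822 = 383.561 m²/s².
v = √383.561 = 19.585 m/s.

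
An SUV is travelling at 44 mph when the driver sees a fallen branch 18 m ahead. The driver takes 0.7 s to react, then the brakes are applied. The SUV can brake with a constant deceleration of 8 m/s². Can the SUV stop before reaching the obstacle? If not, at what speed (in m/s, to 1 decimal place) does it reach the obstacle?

44 mph × 0.44704 = 19.6698 m/s.
Reaction distance = 19.6698 × 0.7 = 13.769 m.
Braking distance needed to stop: v²/(2a) = 386.901 / 16.000 = 24.181 m, so total needed = 13.769 + 24.181 = 37.950 m > 18 m — it cannot stop.
Distance remaining when braking begins: 18 − 13.769 = 4.231 m.
v² = v₀² − 2a·d = 386.901 − 2 × 8.000 × 4.231 = 319.205 m²/s².
v = √319.205 = 17.866 m/s.

No — it strikes the obstacle at 17.9 m/s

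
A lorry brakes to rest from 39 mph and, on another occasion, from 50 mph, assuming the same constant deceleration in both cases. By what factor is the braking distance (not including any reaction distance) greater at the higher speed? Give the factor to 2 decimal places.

Braking distance d = v²/(2a), so with a fixed, d ∝ v².
Factor = (50/39)² = 1.2821² = 1.6438.

Factor ≈ 1.64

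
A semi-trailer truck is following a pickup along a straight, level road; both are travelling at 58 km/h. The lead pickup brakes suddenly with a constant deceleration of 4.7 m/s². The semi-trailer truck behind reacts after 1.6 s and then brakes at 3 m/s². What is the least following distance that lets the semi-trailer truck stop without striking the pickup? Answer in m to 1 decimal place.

Minimum gap ≈ 41.4 m

58 km/h ÷ 3.6 = 16.1111 m/s.
Leader travels v²/(2a_L) = 259.568 / 9.400 = 27.614 m before stopping.
Follower covers v·t_r = 16.1111 × 1.6 = 25.778 m while reacting, then v²/(2a_F) = 259.568 / 6.000 = 43.261 m while braking, for a total of 25.778 + 43.261 = 69.039 m.
Since a_F ≤ a_L and the follower starts braking later, the follower is never slower than the leader, so the closest approach is when both have stopped.
Minimum gap = 69.039 − 27.614 = 41.425 m.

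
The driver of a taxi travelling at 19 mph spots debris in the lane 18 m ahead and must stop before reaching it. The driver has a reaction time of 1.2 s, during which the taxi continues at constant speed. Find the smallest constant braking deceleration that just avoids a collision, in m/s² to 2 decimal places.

Required deceleration ≈ 4.62 m/s²

19 mph × 0.44704 = 8.4938 m/s.
Distance covered during reaction = 8.4938 × 1.2 = 10.193 m.
Distance available for braking: 18 − 10.193 = 7.807 m.
v² = 2a·d ⇒ a = v²/(2d) = 8.4938² / (2 × 7.807) = 72.145 / 15.614 = 4.6205 m/s².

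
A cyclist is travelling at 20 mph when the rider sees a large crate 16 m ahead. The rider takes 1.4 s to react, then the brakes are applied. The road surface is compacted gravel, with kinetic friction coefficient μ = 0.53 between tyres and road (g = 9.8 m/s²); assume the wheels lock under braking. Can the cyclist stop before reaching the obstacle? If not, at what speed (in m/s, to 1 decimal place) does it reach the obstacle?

20 mph × 0.44704 = 8.9408 m/s.
a = μg = 0.53 × 9.8 = 5.194 m/s².
Reaction distance = 8.9408 × 1.4 = 12.517 m.
Braking distance needed to stop: v²/(2a) = 79.938 / 10.388 = 7.695 m, so total needed = 12.517 + 7.695 = 20.212 m > 16 m — it cannot stop.
Distance remaining when braking begins: 16 − 12.517 = 3.483 m.
v² = v₀² − 2a·d = 79.938 − 2 × 5.194 × 3.483 = 43.757 m²/s².
v = √43.757 = 6.615 m/s.

No — it strikes the obstacle at 6.6 m/s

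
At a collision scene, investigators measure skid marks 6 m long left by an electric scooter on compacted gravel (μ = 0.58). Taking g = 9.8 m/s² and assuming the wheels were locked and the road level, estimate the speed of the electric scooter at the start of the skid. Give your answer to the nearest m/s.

Deceleration a = μg = 0.58 × 9.8 = 5.684 m/s².
v = √(2a·d) = √(2 × 5.684 × 6) = √68.208 = 8.2588 m/s.

Initial speed ≈ 8 m/s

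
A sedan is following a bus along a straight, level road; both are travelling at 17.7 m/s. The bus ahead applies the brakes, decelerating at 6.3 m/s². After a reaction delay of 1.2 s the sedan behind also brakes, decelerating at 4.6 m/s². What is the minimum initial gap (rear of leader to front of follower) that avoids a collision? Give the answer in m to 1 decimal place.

Minimum gap ≈ 30.4 m

Leader travels v²/(2a_L) = 313.290 / 12.600 = 24.864 m before stopping.
Follower covers v·t_r = 17.7000 × 1.2 = 21.240 m while reacting, then v²/(2a_F) = 313.290 / 9.200 = 34.053 m while braking, for a total of 21.240 + 34.053 = 55.293 m.
Since a_F ≤ a_L and the follower starts braking later, the follower is never slower than the leader, so the closest approach is when both have stopped.
Minimum gap = 55.293 − 24.864 = 30.429 m.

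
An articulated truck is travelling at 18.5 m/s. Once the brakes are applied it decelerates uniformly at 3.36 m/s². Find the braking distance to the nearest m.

Braking distance = v²/(2a) = 18.5000² / (2 × 3.360) = 342.250 / 6.720 = 50.930 m.

Braking distance ≈ 51 m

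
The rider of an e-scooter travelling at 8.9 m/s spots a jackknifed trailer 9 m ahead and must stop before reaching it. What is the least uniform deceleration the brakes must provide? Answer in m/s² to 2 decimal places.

v² = 2a·d ⇒ a = v²/(2d) = 8.9000² / (2 × 9.000) = 79.210 / 18.000 = 4.4006 m/s².

Required deceleration ≈ 4.40 m/s²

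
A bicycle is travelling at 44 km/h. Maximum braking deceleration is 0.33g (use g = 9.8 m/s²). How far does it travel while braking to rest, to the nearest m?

Braking distance ≈ 23 m

44 km/h ÷ 3.6 = 12.2222 m/s.
a = 0.33 × 9.8 = 3.234 m/s².
Braking distance = v²/(2a) = 12.2222² / (2 × 3.234) = 149.382 / 6.468 = 23.096 m.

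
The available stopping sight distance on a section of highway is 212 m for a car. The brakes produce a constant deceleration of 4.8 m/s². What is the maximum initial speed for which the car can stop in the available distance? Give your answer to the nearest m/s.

v²/(2a) = d ⇒ v = √(2 × 4.800 × 212) = √2035.20 = 45.1132 m/s.

Maximum speed ≈ 45 m/s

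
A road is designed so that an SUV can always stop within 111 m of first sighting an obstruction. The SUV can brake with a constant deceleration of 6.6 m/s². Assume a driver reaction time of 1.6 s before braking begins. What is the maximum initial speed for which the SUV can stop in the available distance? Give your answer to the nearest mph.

Maximum speed ≈ 65 mph

Stopping distance: v·t_r + v²/(2a) = 111 with t_r = 1.6 s and a = 6.600 m/s².
So v² + 21.120 v − 1465.20 = 0.
Positive root: v = −a·t_r + √((a·t_r)² + 2a·d) = −10.560 + √(111.514 + 1465.20) = 29.1479 m/s.
29.1479 m/s ÷ 0.44704 = 65.202 mph.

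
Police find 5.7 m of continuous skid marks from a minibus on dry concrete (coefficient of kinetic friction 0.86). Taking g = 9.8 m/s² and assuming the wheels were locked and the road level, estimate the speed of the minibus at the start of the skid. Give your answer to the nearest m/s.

Deceleration a = μg = 0.86 × 9.8 = 8.428 m/s².
v = √(2a·d) = √(2 × 8.428 × 5.7) = √96.079 = 9.8020 m/s.

Initial speed ≈ 10 m/s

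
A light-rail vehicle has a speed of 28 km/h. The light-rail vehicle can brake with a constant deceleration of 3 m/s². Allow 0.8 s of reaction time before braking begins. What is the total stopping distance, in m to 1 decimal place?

28 km/h ÷ 3.6 = 7.7778 m/s.
Reaction distance = v·t_r = 7.7778 × 0.8 = 6.222 m.
Braking distance = v²/(2a) = 7.7778² / (2 × 3.000) = 60.494 / 6.000 = 10.082 m.
Total = 6.222 + 10.082 = 16.304 m.

Total stopping distance ≈ 16.3 m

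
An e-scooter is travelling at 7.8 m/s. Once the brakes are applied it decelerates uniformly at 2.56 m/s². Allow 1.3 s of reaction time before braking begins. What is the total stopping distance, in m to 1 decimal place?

Total stopping distance ≈ 22.0 m

Reaction distance = v·t_r = 7.8000 × 1.3 = 10.140 m.
Braking distance = v²/(2a) = 7.8000² / (2 × 2.560) = 60.840 / 5.120 = 11.883 m.
Total = 10.140 + 11.883 = 22.023 m.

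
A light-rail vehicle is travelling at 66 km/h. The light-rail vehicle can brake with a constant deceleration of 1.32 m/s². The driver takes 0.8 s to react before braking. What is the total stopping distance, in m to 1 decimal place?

Total stopping distance ≈ 142.0 m

66 km/h ÷ 3.6 = 18.3333 m/s.
Reaction distance = v·t_r = 18.3333 × 0.8 = 14.667 m.
Braking distance = v²/(2a) = 18.3333² / (2 × 1.320) = 336.110 / 2.640 = 127.314 m.
Total = 14.667 + 127.314 = 141.981 m.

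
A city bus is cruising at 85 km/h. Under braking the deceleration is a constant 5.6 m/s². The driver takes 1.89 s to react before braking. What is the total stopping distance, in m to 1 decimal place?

Total stopping distance ≈ 94.4 m

85 km/h ÷ 3.6 = 23.6111 m/s.
Reaction distance = v·t_r = 23.6111 × 1.89 = 44.625 m.
Braking distance = v²/(2a) = 23.6111² / (2 × 5.600) = 557.484 / 11.200 = 49.775 m.
Total = 44.625 + 49.775 = 94.400 m.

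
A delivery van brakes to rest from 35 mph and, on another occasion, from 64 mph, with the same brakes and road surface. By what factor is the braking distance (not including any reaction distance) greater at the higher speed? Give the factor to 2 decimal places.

Factor ≈ 3.34

Braking distance d = v²/(2a), so with a fixed, d ∝ v².
Factor = (64/35)² = 1.8286² = 3.3438.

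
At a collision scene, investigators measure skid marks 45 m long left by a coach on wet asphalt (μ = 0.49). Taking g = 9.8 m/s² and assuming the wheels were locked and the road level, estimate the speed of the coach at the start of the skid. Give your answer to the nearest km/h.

Deceleration a = μg = 0.49 × 9.8 = 4.802 m/s².
v = √(2a·d) = √(2 × 4.802 × 45) = √432.180 = 20.7889 m/s.
= 20.7889 × 3.6 = 74.840 km/h.

Initial speed ≈ 75 km/h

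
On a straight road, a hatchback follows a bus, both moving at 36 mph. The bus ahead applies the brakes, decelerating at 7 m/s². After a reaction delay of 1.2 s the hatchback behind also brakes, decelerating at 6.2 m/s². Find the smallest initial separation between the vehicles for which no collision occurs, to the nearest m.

36 mph × 0.44704 = 16.0934 m/s.
Leader travels v²/(2a_L) = 258.998 / 14.000 = 18.500 m before stopping.
Follower covers v·t_r = 16.0934 × 1.2 = 19.312 m while reacting, then v²/(2a_F) = 258.998 / 12.400 = 20.887 m while braking, for a total of 19.312 + 20.887 = 40.199 m.
Since a_F ≤ a_L and the follower starts braking later, the follower is never slower than the leader, so the closest approach is when both have stopped.
Minimum gap = 40.199 − 18.500 = 21.699 m.

Minimum gap ≈ 22 m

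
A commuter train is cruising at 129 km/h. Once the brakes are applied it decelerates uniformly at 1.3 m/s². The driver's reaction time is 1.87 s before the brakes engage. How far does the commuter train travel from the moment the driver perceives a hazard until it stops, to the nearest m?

Total stopping distance ≈ 561 m

129 km/h ÷ 3.6 = 35.8333 m/s.
Reaction distance = v·t_r = 35.8333 × 1.87 = 67.008 m.
Braking distance = v²/(2a) = 35.8333² / (2 × 1.300) = 1284.025 / 2.600 = 493.856 m.
Total = 67.008 + 493.856 = 560.864 m.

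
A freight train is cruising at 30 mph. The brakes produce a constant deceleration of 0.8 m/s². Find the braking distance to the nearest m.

Braking distance ≈ 112 m

30 mph × 0.44704 = 13.4112 m/s.
Braking distance = v²/(2a) = 13.4112² / (2 × 0.800) = 179.860 / 1.600 = 112.413 m.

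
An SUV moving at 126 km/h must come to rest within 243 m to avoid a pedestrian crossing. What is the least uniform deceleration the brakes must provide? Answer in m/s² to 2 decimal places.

126 km/h ÷ 3.6 = 35.0000 m/s.
v² = 2a·d ⇒ a = v²/(2d) = 35.0000² / (2 × 243.000) = 1225.000 / 486.000 = 2.5206 m/s².

Required deceleration ≈ 2.52 m/s²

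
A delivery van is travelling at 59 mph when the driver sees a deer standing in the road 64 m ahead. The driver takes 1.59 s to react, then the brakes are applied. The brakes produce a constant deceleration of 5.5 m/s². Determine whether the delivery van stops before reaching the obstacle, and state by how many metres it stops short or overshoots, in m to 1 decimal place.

59 mph × 0.44704 = 26.3754 m/s.
Reaction distance = 26.3754 × 1.59 = 41.937 m.
Braking distance = v²/(2a) = 695.662 / 11.000 = 63.242 m.
Total stopping distance = 41.937 + 63.242 = 105.179 m, vs 64 m available — it cannot stop in time and overshoots by 105.179 − 64 = 41.179 m.

No — it overshoots by 41.2 m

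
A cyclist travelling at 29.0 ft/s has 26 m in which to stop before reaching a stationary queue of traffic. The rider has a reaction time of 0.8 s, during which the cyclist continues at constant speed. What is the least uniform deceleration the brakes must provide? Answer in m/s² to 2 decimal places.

29 ft/s × 0.3048 = 8.8392 m/s.
Distance covered during reaction = 8.8392 × 0.8 = 7.071 m.
Distance available for braking: 26 − 7.071 = 18.929 m.
v² = 2a·d ⇒ a = v²/(2d) = 8.8392² / (2 × 18.929) = 78.131 / 37.858 = 2.0638 m/s².

Required deceleration ≈ 2.06 m/s²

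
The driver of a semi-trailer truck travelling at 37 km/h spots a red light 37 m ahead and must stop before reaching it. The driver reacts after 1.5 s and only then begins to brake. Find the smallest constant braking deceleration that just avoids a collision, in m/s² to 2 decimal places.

Required deceleration ≈ 2.45 m/s²

37 km/h ÷ 3.6 = 10.2778 m/s.
Distance covered during reaction = 10.2778 × 1.5 = 15.417 m.
Distance available for braking: 37 − 15.417 = 21.583 m.
v² = 2a·d ⇒ a = v²/(2d) = 10.2778² / (2 × 21.583) = 105.633 / 43.166 = 2.4471 m/s².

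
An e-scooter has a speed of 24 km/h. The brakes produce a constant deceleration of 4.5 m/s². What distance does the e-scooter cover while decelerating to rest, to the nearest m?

Braking distance ≈ 5 m

24 km/h ÷ 3.6 = 6.6667 m/s.
Braking distance = v²/(2a) = 6.6667² / (2 × 4.500) = 44.445 / 9.000 = 4.938 m.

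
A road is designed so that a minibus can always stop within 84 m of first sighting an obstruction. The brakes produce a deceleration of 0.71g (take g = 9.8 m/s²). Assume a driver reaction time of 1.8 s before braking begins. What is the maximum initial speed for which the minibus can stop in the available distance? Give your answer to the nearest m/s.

a = 0.71 × 9.8 = 6.958 m/s².
Stopping distance: v·t_r + v²/(2a) = 84 with t_r = 1.8 s and a = 6.958 m/s².
So v² + 25.049 v − 1168.94 = 0.
Positive root: v = −a·t_r + √((a·t_r)² + 2a·d) = −12.524 + √(156.851 + 1168.94) = 23.8874 m/s.

Maximum speed ≈ 24 m/s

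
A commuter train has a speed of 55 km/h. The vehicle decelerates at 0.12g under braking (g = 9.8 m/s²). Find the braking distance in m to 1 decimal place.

Braking distance ≈ 99.2 m

55 km/h ÷ 3.6 = 15.2778 m/s.
a = 0.12 × 9.8 = 1.176 m/s².
Braking distance = v²/(2a) = 15.2778² / (2 × 1.176) = 233.411 / 2.352 = 99.239 m.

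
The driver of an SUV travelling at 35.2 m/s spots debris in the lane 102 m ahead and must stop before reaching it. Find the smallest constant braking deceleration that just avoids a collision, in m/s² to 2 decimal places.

v² = 2a·d ⇒ a = v²/(2d) = 35.2000² / (2 × 102.000) = 1239.040 / 204.000 = 6.0737 m/s².

Required deceleration ≈ 6.07 m/s²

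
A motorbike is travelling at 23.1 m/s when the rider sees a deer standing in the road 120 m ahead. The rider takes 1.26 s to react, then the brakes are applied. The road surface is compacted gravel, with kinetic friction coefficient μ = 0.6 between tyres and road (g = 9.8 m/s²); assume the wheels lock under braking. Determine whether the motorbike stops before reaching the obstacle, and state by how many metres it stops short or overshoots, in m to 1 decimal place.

Yes — it stops 45.5 m short of the obstacle

a = μg = 0.6 × 9.8 = 5.880 m/s².
Reaction distance = 23.1000 × 1.26 = 29.106 m.
Braking distance = v²/(2a) = 533.610 / 11.760 = 45.375 m.
Total stopping distance = 29.106 + 45.375 = 74.481 m, vs 120 m available — it stops with 120 − 74.481 = 45.519 m to spare.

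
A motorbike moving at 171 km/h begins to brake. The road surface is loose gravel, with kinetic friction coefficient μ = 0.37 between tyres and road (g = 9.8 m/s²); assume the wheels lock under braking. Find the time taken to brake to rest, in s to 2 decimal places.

Braking time ≈ 13.10 s

171 km/h ÷ 3.6 = 47.5000 m/s.
a = μg = 0.37 × 9.8 = 3.626 m/s².
Braking time = v/a = 47.5000 / 3.626 = 13.100 s.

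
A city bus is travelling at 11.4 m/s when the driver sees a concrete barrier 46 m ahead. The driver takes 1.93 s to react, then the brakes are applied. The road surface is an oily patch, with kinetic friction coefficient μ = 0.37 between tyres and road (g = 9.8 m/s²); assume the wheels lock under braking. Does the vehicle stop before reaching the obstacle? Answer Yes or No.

a = μg = 0.37 × 9.8 = 3.626 m/s².
Reaction distance = 11.4000 × 1.93 = 22.002 m.
Braking distance = v²/(2a) = 129.960 / 7.252 = 17.921 m.
Total stopping distance = 22.002 + 17.921 = 39.923 m, vs 46 m available — it stops with 46 − 39.923 = 6.077 m to spare.

Yes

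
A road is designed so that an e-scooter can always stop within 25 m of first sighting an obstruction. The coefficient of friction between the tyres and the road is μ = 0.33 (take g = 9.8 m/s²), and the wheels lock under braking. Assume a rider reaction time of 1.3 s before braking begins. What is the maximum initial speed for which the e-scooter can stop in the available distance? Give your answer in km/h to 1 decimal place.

a = μg = 0.33 × 9.8 = 3.234 m/s².
Stopping distance: v·t_r + v²/(2a) = 25 with t_r = 1.3 s and a = 3.234 m/s².
So v² + 8.408 v − 161.70 = 0.
Positive root: v = −a·t_r + √((a·t_r)² + 2a·d) = −4.204 + √(17.674 + 161.70) = 9.1891 m/s.
9.1891 m/s × 3.6 = 33.081 km/h.

Maximum speed ≈ 33.1 km/h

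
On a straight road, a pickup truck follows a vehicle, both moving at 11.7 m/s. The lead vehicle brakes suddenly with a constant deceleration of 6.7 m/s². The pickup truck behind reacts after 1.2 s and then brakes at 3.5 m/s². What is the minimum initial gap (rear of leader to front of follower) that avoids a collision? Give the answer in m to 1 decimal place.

Minimum gap ≈ 23.4 m

Leader travels v²/(2a_L) = 136.890 / 13.400 = 10.216 m before stopping.
Follower covers v·t_r = 11.7000 × 1.2 = 14.040 m while reacting, then v²/(2a_F) = 136.890 / 7.000 = 19.556 m while braking, for a total of 14.040 + 19.556 = 33.596 m.
Since a_F ≤ a_L and the follower starts braking later, the follower is never slower than the leader, so the closest approach is when both have stopped.
Minimum gap = 33.596 − 10.216 = 23.380 m.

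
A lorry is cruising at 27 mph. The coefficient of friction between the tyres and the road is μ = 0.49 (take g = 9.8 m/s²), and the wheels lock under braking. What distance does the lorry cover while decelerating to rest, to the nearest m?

27 mph × 0.44704 = 12.0701 m/s.
a = μg = 0.49 × 9.8 = 4.802 m/s².
Braking distance = v²/(2a) = 12.0701² / (2 × 4.802) = 145.687 / 9.604 = 15.169 m.

Braking distance ≈ 15 m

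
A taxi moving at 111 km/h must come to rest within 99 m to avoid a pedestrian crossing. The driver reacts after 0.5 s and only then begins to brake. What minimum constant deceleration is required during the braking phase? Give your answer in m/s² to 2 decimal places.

111 km/h ÷ 3.6 = 30.8333 m/s.
Distance covered during reaction = 30.8333 × 0.5 = 15.417 m.
Distance available for braking: 99 − 15.417 = 83.583 m.
v² = 2a·d ⇒ a = v²/(2d) = 30.8333² / (2 × 83.583) = 950.692 / 167.166 = 5.6871 m/s².

Required deceleration ≈ 5.69 m/s²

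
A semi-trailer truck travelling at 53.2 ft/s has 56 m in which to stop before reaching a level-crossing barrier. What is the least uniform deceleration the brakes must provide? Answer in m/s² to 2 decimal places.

Required deceleration ≈ 2.35 m/s²

53.2 ft/s × 0.3048 = 16.2154 m/s.
v² = 2a·d ⇒ a = v²/(2d) = 16.2154² / (2 × 56.000) = 262.939 / 112.000 = 2.3477 m/s².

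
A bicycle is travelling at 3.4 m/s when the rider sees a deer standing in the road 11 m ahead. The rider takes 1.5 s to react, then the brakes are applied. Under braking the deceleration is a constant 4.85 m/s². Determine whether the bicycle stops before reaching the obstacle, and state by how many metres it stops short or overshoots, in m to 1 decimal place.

Yes — it stops 4.7 m short of the obstacle

Reaction distance = 3.4000 × 1.5 = 5.100 m.
Braking distance = v²/(2a) = 11.560 / 9.700 = 1.192 m.
Total stopping distance = 5.100 + 1.192 = 6.292 m, vs 11 m available — it stops with 11 − 6.292 = 4.708 m to spare.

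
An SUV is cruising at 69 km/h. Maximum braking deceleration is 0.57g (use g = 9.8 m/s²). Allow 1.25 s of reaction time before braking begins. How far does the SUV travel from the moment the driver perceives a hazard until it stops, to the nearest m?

Total stopping distance ≈ 57 m

69 km/h ÷ 3.6 = 19.1667 m/s.
a = 0.57 × 9.8 = 5.586 m/s².
Reaction distance = v·t_r = 19.1667 × 1.25 = 23.958 m.
Braking distance = v²/(2a) = 19.1667² / (2 × 5.586) = 367.362 / 11.172 = 32.882 m.
Total = 23.958 + 32.882 = 56.840 m.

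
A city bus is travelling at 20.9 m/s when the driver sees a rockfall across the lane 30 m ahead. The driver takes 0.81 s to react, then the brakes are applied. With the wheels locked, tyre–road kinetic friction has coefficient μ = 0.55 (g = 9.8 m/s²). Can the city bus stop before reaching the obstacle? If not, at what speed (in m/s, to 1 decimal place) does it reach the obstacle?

No — it strikes the obstacle at 17.2 m/s

a = μg = 0.55 × 9.8 = 5.390 m/s².
Reaction distance = 20.9000 × 0.81 = 16.929 m.
Braking distance needed to stop: v²/(2a) = 436.810 / 10.780 = 40.520 m, so total needed = 16.929 + 40.520 = 57.449 m > 30 m — it cannot stop.
Distance remaining when braking begins: 30 − 16.929 = 13.071 m.
v² = v₀² − 2a·d = 436.810 − 2 × 5.390 × 13.071 = 295.905 m²/s².
v = √295.905 = 17.202 m/s.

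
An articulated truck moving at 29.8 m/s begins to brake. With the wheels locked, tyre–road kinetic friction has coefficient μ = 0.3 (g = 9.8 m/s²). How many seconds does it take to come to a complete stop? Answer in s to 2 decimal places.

a = μg = 0.3 × 9.8 = 2.940 m/s².
Braking time = v/a = 29.8000 / 2.940 = 10.136 s.

Braking time ≈ 10.14 s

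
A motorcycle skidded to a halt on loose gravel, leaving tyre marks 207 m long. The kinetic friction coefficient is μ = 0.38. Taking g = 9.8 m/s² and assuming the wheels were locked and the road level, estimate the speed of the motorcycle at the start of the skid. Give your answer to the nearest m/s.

Initial speed ≈ 39 m/s

Deceleration a = μg = 0.38 × 9.8 = 3.724 m/s².
v = √(2a·d) = √(2 × 3.724 × 207) = √1541.736 = 39.2649 m/s.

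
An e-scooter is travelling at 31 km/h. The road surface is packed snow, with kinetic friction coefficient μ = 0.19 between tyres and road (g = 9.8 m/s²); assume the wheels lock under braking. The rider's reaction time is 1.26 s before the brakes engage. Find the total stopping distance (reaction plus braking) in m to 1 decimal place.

Total stopping distance ≈ 30.8 m

31 km/h ÷ 3.6 = 8.6111 m/s.
a = μg = 0.19 × 9.8 = 1.862 m/s².
Reaction distance = v·t_r = 8.6111 × 1.26 = 10.850 m.
Braking distance = v²/(2a) = 8.6111² / (2 × 1.862) = 74.151 / 3.724 = 19.912 m.
Total = 10.850 + 19.912 = 30.762 m.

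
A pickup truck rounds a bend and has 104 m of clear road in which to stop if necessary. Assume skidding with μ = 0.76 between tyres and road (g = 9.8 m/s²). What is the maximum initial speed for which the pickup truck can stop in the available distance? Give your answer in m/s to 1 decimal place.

Maximum speed ≈ 39.4 m/s

a = μg = 0.76 × 9.8 = 7.448 m/s².
v²/(2a) = d ⇒ v = √(2 × 7.448 × 104) = √1549.18 = 39.3596 m/s.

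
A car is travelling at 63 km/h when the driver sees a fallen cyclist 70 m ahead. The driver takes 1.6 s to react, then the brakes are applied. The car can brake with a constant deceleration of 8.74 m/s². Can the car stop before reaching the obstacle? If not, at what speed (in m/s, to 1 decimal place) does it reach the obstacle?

Yes — it stops about 24.5 m short of the obstacle, so it never reaches it

63 km/h ÷ 3.6 = 17.5000 m/s.
Reaction distance = 17.5000 × 1.6 = 28.000 m.
Braking distance = v²/(2a) = 306.250 / 17.480 = 17.520 m.
Total stopping distance = 28.000 + 17.520 = 45.520 m, vs 70 m available — it stops with 70 − 45.520 = 24.480 m to spare.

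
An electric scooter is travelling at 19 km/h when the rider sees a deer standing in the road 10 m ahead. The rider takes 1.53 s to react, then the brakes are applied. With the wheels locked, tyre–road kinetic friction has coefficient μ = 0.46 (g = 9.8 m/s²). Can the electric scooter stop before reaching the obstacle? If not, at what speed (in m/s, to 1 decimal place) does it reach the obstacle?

19 km/h ÷ 3.6 = 5.2778 m/s.
a = μg = 0.46 × 9.8 = 4.508 m/s².
Reaction distance = 5.2778 × 1.53 = 8.075 m.
Braking distance needed to stop: v²/(2a) = 27.855 / 9.016 = 3.090 m, so total needed = 8.075 + 3.090 = 11.165 m > 10 m — it cannot stop.
Distance remaining when braking begins: 10 − 8.075 = 1.925 m.
v² = v₀² − 2a·d = 27.855 − 2 × 4.508 × 1.925 = 10.499 m²/s².
v = √10.499 = 3.240 m/s.

No — it strikes the obstacle at 3.2 m/s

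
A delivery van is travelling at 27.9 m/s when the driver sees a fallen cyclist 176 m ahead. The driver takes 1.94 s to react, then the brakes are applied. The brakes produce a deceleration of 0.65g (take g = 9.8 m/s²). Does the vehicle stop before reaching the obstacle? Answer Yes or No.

Yes

a = 0.65 × 9.8 = 6.370 m/s².
Reaction distance = 27.9000 × 1.94 = 54.126 m.
Braking distance = v²/(2a) = 778.410 / 12.740 = 61.100 m.
Total stopping distance = 54.126 + 61.100 = 115.226 m, vs 176 m available — it stops with 176 − 115.226 = 60.774 m to spare.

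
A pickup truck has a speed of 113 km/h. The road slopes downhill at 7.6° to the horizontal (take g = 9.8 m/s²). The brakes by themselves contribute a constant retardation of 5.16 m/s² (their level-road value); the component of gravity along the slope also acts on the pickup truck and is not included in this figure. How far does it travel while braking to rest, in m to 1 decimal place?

113 km/h ÷ 3.6 = 31.3889 m/s.
Gravity along the downhill slope reduces the braking deceleration: a_eff = 5.160 − 9.8·sin 7.6° = 5.160 − 1.296 = 3.864 m/s².
Braking distance = v²/(2a) = 31.3889² / (2 × 3.864) = 985.263 / 7.728 = 127.493 m.

Braking distance ≈ 127.5 m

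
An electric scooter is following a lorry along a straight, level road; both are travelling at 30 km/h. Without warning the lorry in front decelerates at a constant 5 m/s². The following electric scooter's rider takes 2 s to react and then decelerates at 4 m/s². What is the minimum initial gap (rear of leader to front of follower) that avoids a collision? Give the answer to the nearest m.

30 km/h ÷ 3.6 = 8.3333 m/s.
Leader travels v²/(2a_L) = 69.444 / 10.000 = 6.944 m before stopping.
Follower covers v·t_r = 8.3333 × 2 = 16.667 m while reacting, then v²/(2a_F) = 69.444 / 8.000 = 8.681 m while braking, for a total of 16.667 + 8.681 = 25.348 m.
Since a_F ≤ a_L and the follower starts braking later, the follower is never slower than the leader, so the closest approach is when both have stopped.
Minimum gap = 25.348 − 6.944 = 18.404 m.

Minimum gap ≈ 18 m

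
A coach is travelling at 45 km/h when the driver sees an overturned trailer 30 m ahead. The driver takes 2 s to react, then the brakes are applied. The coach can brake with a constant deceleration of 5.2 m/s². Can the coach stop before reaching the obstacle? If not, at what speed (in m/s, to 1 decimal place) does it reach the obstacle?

45 km/h ÷ 3.6 = 12.5000 m/s.
Reaction distance = 12.5000 × 2 = 25.000 m.
Braking distance needed to stop: v²/(2a) = 156.250 / 10.400 = 15.024 m, so total needed = 25.000 + 15.024 = 40.024 m > 30 m — it cannot stop.
Distance remaining when braking begins: 30 − 25.000 = 5.000 m.
v² = v₀² − 2a·d = 156.250 − 2 × 5.200 × 5.000 = 104.250 m²/s².
v = √104.250 = 10.210 m/s.

No — it strikes the obstacle at 10.2 m/s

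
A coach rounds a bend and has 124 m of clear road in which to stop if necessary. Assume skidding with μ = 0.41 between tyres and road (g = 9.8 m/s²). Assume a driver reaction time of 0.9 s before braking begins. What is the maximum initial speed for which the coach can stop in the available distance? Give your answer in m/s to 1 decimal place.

Maximum speed ≈ 28.2 m/s

a = μg = 0.41 × 9.8 = 4.018 m/s².
Stopping distance: v·t_r + v²/(2a) = 124 with t_r = 0.9 s and a = 4.018 m/s².
So v² + 7.232 v − 996.46 = 0.
Positive root: v = −a·t_r + √((a·t_r)² + 2a·d) = −3.616 + √(13.075 + 996.46) = 28.1572 m/s.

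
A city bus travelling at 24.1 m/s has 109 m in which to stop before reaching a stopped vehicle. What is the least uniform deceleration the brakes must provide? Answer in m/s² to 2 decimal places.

v² = 2a·d ⇒ a = v²/(2d) = 24.1000² / (2 × 109.000) = 580.810 / 218.000 = 2.6643 m/s².

Required deceleration ≈ 2.66 m/s²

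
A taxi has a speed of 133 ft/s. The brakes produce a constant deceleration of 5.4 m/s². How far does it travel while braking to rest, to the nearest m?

Braking distance ≈ 152 m

133 ft/s × 0.3048 = 40.5384 m/s.
Braking distance = v²/(2a) = 40.5384² / (2 × 5.400) = 1643.362 / 10.800 = 152.163 m.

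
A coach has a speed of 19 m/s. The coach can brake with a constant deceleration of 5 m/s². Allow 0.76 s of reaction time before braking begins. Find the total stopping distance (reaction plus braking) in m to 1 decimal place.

Total stopping distance ≈ 50.5 m

Reaction distance = v·t_r = 19.0000 × 0.76 = 14.440 m.
Braking distance = v²/(2a) = 19.0000² / (2 × 5.000) = 361.000 / 10.000 = 36.100 m.
Total = 14.440 + 36.100 = 50.540 m.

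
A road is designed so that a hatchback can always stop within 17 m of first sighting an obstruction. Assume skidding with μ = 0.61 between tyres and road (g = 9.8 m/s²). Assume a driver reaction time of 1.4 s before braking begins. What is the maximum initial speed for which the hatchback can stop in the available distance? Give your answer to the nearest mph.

a = μg = 0.61 × 9.8 = 5.978 m/s².
Stopping distance: v·t_r + v²/(2a) = 17 with t_r = 1.4 s and a = 5.978 m/s².
So v² + 16.738 v − 203.25 = 0.
Positive root: v = −a·t_r + √((a·t_r)² + 2a·d) = −8.369 + √(70.040 + 203.25) = 8.1625 m/s.
8.1625 m/s ÷ 0.44704 = 18.259 mph.

Maximum speed ≈ 18 mph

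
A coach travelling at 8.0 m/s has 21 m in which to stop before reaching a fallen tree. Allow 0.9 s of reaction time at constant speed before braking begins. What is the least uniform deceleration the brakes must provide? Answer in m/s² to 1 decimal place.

Required deceleration ≈ 2.3 m/s²

Distance covered during reaction = 8.0000 × 0.9 = 7.200 m.
Distance available for braking: 21 − 7.200 = 13.800 m.
v² = 2a·d ⇒ a = v²/(2d) = 8.0000² / (2 × 13.800) = 64.000 / 27.600 = 2.3188 m/s².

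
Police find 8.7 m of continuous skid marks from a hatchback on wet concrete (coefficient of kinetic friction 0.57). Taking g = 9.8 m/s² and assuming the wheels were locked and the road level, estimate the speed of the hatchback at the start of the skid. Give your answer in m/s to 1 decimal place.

Deceleration a = μg = 0.57 × 9.8 = 5.586 m/s².
v = √(2a·d) = √(2 × 5.586 × 8.7) = √97.196 = 9.8588 m/s.

Initial speed ≈ 9.9 m/s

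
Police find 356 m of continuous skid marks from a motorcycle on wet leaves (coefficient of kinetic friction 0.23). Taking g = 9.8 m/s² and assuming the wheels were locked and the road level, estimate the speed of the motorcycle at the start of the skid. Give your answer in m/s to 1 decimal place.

Deceleration a = μg = 0.23 × 9.8 = 2.254 m/s².
v = √(2a·d) = √(2 × 2.254 × 356) = √1604.848 = 40.0606 m/s.

Initial speed ≈ 40.1 m/s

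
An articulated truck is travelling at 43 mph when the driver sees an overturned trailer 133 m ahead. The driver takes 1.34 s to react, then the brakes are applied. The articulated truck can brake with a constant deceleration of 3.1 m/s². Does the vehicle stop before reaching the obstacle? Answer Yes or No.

Yes

43 mph × 0.44704 = 19.2227 m/s.
Reaction distance = 19.2227 × 1.34 = 25.758 m.
Braking distance = v²/(2a) = 369.512 / 6.200 = 59.599 m.
Total stopping distance = 25.758 + 59.599 = 85.357 m, vs 133 m available — it stops with 133 − 85.357 = 47.643 m to spare.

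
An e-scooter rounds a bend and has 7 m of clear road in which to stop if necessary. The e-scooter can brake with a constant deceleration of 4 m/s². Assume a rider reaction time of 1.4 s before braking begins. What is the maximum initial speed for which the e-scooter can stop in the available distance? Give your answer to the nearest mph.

Maximum speed ≈ 8 mph

Stopping distance: v·t_r + v²/(2a) = 7 with t_r = 1.4 s and a = 4.000 m/s².
So v² + 11.200 v − 56.00 = 0.
Positive root: v = −a·t_r + √((a·t_r)² + 2a·d) = −5.600 + √(31.360 + 56.00) = 3.7467 m/s.
3.7467 m/s ÷ 0.44704 = 8.381 mph.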